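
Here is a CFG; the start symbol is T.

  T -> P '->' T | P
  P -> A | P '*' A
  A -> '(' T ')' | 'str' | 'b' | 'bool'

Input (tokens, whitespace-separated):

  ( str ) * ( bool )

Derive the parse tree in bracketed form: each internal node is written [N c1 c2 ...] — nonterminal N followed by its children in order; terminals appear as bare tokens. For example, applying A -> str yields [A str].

[T [P [P [A ( [T [P [A str]]] )]] * [A ( [T [P [A bool]]] )]]]

T
P
P * A
A * A
( T ) * A
( P ) * A
( A ) * A
( str ) * A
( str ) * ( T )
( str ) * ( P )
( str ) * ( A )
( str ) * ( bool )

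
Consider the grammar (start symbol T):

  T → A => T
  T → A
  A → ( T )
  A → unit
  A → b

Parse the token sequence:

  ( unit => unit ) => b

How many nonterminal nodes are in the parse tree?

[T [A ( [T [A unit] => [T [A unit]]] )] => [T [A b]]]

8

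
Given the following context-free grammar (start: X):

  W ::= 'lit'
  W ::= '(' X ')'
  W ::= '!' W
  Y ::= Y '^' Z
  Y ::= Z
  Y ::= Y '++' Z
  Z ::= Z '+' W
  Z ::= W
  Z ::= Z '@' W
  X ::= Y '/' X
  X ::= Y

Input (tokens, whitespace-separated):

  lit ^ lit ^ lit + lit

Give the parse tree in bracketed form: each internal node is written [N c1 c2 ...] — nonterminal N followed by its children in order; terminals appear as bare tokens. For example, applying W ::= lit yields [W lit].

X
Y
Y ^ Z
Y ^ Z ^ Z
Z ^ Z ^ Z
W ^ Z ^ Z
lit ^ Z ^ Z
lit ^ W ^ Z
lit ^ lit ^ Z
lit ^ lit ^ Z + W
lit ^ lit ^ W + W
lit ^ lit ^ lit + W
lit ^ lit ^ lit + lit

[X [Y [Y [Y [Z [W lit]]] ^ [Z [W lit]]] ^ [Z [Z [W lit]] + [W lit]]]]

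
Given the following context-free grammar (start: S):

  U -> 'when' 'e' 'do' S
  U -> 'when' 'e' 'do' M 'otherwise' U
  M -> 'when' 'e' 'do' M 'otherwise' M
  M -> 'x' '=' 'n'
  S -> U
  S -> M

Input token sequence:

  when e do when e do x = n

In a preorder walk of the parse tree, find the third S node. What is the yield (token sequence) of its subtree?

x = n

[S [U when e do [S [U when e do [S [M x = n]]]]]]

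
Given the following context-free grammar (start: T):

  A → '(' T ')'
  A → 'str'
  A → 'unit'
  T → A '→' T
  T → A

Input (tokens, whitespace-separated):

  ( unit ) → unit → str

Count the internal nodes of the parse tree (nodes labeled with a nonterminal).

[T [A ( [T [A unit]] )] → [T [A unit] → [T [A str]]]]

8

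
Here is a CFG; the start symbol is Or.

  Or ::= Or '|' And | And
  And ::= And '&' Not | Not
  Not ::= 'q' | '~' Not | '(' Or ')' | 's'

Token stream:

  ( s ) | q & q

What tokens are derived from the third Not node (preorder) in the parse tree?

[Or [Or [And [Not ( [Or [And [Not s]]] )]]] | [And [And [Not q]] & [Not q]]]

q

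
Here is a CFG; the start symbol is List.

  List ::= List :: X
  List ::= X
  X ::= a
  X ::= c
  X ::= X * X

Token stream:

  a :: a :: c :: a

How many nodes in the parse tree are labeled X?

4

[List [List [List [List [X a]] :: [X a]] :: [X c]] :: [X a]]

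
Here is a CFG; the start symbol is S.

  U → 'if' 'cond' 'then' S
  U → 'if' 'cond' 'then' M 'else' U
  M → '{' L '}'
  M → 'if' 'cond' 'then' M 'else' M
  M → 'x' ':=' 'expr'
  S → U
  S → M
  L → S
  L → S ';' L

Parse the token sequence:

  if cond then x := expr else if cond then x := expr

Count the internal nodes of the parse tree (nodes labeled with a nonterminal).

[S [U if cond then [M x := expr] else [U if cond then [S [M x := expr]]]]]

6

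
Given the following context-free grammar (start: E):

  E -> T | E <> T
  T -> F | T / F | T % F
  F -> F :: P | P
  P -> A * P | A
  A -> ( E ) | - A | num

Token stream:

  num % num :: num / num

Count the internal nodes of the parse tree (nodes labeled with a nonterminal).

[E [T [T [T [F [P [A num]]]] % [F [F [P [A num]]] :: [P [A num]]]] / [F [P [A num]]]]]

16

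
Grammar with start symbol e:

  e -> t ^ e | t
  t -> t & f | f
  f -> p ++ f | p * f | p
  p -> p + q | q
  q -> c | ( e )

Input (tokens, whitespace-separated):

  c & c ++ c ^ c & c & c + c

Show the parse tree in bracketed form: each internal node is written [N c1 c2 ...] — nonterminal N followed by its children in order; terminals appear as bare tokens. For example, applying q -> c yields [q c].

[e [t [t [f [p [q c]]]] & [f [p [q c]] ++ [f [p [q c]]]]] ^ [e [t [t [t [f [p [q c]]]] & [f [p [q c]]]] & [f [p [p [q c]] + [q c]]]]]]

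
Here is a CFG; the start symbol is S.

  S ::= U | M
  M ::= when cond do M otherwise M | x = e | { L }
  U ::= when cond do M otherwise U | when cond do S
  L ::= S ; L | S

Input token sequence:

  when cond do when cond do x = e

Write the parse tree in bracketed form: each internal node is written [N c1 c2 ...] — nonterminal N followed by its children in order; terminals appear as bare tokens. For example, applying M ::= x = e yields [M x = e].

S
U
when cond do S
when cond do U
when cond do when cond do S
when cond do when cond do M
when cond do when cond do x = e

[S [U when cond do [S [U when cond do [S [M x = e]]]]]]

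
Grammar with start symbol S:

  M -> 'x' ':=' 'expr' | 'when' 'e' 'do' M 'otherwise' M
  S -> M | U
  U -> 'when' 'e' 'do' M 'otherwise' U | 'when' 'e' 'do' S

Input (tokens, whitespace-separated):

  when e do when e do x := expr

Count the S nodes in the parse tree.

[S [U when e do [S [U when e do [S [M x := expr]]]]]]

3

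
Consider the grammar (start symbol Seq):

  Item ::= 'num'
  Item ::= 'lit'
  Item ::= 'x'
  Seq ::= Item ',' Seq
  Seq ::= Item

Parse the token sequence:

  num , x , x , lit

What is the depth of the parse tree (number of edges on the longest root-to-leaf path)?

[Seq [Item num] , [Seq [Item x] , [Seq [Item x] , [Seq [Item lit]]]]]

5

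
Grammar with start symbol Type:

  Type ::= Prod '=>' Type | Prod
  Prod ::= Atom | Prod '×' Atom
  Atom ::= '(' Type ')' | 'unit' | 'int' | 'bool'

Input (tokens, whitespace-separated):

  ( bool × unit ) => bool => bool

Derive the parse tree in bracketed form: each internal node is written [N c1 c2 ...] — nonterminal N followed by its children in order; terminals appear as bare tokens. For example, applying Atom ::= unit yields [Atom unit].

Type
Prod => Type
Atom => Type
( Type ) => Type
( Prod ) => Type
( Prod × Atom ) => Type
( Atom × Atom ) => Type
( bool × Atom ) => Type
( bool × unit ) => Type
( bool × unit ) => Prod => Type
( bool × unit ) => Atom => Type
( bool × unit ) => bool => Type
( bool × unit ) => bool => Prod
( bool × unit ) => bool => Atom
( bool × unit ) => bool => bool

[Type [Prod [Atom ( [Type [Prod [Prod [Atom bool]] × [Atom unit]]] )]] => [Type [Prod [Atom bool]] => [Type [Prod [Atom bool]]]]]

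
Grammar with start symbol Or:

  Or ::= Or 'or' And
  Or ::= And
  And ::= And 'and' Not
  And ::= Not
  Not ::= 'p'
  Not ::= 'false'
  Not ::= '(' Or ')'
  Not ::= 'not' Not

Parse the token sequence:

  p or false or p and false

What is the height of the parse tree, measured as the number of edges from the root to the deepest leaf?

5

[Or [Or [Or [And [Not p]]] or [And [Not false]]] or [And [And [Not p]] and [Not false]]]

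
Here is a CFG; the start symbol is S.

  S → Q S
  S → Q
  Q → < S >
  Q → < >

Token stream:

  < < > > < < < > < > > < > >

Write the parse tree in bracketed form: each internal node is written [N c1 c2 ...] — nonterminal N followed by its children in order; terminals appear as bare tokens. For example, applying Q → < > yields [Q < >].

S
Q S
< S > S
< Q > S
< < > > S
< < > > Q
< < > > < S >
< < > > < Q S >
< < > > < < S > S >
< < > > < < Q S > S >
< < > > < < < > S > S >
< < > > < < < > Q > S >
< < > > < < < > < > > S >
< < > > < < < > < > > Q >
< < > > < < < > < > > < > >

[S [Q < [S [Q < >]] >] [S [Q < [S [Q < [S [Q < >] [S [Q < >]]] >] [S [Q < >]]] >]]]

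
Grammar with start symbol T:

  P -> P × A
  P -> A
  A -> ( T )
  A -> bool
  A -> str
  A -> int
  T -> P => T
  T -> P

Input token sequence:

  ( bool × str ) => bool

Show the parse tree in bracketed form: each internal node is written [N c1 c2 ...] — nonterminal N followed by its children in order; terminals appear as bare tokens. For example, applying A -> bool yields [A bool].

[T [P [A ( [T [P [P [A bool]] × [A str]]] )]] => [T [P [A bool]]]]

T
P => T
A => T
( T ) => T
( P ) => T
( P × A ) => T
( A × A ) => T
( bool × A ) => T
( bool × str ) => T
( bool × str ) => P
( bool × str ) => A
( bool × str ) => bool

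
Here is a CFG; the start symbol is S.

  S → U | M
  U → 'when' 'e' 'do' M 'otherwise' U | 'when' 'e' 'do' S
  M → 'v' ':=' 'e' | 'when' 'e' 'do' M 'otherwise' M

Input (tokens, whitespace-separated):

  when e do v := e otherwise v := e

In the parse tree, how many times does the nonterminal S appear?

1

[S [M when e do [M v := e] otherwise [M v := e]]]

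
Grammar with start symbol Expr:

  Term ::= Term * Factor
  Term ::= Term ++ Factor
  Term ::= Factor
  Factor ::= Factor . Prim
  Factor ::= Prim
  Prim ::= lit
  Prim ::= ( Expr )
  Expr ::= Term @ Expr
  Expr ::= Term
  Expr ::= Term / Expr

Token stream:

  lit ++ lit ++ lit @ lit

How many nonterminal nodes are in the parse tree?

14

[Expr [Term [Term [Term [Factor [Prim lit]]] ++ [Factor [Prim lit]]] ++ [Factor [Prim lit]]] @ [Expr [Term [Factor [Prim lit]]]]]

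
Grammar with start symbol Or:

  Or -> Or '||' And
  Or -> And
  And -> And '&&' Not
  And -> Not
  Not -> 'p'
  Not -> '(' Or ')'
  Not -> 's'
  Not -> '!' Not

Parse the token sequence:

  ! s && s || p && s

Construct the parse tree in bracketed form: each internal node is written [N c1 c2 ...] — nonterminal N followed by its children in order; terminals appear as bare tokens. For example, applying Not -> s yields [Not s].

Or
Or || And
And || And
And && Not || And
Not && Not || And
! Not && Not || And
! s && Not || And
! s && s || And
! s && s || And && Not
! s && s || Not && Not
! s && s || p && Not
! s && s || p && s

[Or [Or [And [And [Not ! [Not s]]] && [Not s]]] || [And [And [Not p]] && [Not s]]]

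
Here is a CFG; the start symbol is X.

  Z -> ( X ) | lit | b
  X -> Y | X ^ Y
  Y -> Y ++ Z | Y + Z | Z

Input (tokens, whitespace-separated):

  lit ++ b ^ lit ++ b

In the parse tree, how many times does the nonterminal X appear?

2

[X [X [Y [Y [Z lit]] ++ [Z b]]] ^ [Y [Y [Z lit]] ++ [Z b]]]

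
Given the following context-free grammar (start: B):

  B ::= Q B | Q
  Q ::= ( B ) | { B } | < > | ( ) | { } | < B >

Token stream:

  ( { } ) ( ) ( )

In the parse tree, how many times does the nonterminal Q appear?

[B [Q ( [B [Q { }]] )] [B [Q ( )] [B [Q ( )]]]]

4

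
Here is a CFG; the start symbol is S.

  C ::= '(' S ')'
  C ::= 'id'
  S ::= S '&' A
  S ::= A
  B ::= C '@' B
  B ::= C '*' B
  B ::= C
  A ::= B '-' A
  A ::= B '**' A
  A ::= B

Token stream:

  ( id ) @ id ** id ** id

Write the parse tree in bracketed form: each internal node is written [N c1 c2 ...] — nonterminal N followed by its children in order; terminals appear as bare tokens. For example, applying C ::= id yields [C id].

[S [A [B [C ( [S [A [B [C id]]]] )] @ [B [C id]]] ** [A [B [C id]] ** [A [B [C id]]]]]]

S
A
B ** A
C @ B ** A
( S ) @ B ** A
( A ) @ B ** A
( B ) @ B ** A
( C ) @ B ** A
( id ) @ B ** A
( id ) @ C ** A
( id ) @ id ** A
( id ) @ id ** B ** A
( id ) @ id ** C ** A
( id ) @ id ** id ** A
( id ) @ id ** id ** B
( id ) @ id ** id ** C
( id ) @ id ** id ** id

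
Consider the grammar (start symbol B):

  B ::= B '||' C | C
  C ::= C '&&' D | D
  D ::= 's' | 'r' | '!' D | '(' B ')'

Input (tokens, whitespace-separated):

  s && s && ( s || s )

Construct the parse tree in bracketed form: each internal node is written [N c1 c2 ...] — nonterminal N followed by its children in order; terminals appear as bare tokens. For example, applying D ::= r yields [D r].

[B [C [C [C [D s]] && [D s]] && [D ( [B [B [C [D s]]] || [C [D s]]] )]]]

B
C
C && D
C && D && D
D && D && D
s && D && D
s && s && D
s && s && ( B )
s && s && ( B || C )
s && s && ( C || C )
s && s && ( D || C )
s && s && ( s || C )
s && s && ( s || D )
s && s && ( s || s )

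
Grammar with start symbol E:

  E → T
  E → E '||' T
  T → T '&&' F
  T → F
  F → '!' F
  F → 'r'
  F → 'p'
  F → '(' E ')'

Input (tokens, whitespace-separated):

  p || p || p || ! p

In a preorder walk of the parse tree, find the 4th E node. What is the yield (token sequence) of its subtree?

[E [E [E [E [T [F p]]] || [T [F p]]] || [T [F p]]] || [T [F ! [F p]]]]

p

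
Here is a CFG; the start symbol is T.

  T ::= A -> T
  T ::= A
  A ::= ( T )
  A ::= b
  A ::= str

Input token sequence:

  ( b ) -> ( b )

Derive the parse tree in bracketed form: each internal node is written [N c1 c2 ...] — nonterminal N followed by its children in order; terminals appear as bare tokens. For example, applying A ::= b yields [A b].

T
A -> T
( T ) -> T
( A ) -> T
( b ) -> T
( b ) -> A
( b ) -> ( T )
( b ) -> ( A )
( b ) -> ( b )

[T [A ( [T [A b]] )] -> [T [A ( [T [A b]] )]]]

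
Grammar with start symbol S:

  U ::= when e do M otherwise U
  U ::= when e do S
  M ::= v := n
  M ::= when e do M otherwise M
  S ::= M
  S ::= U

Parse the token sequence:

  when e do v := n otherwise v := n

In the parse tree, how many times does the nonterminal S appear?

[S [M when e do [M v := n] otherwise [M v := n]]]

1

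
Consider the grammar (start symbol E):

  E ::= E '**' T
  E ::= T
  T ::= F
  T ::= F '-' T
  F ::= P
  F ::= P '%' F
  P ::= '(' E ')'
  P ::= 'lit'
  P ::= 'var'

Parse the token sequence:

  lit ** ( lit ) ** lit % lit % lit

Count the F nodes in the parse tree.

[E [E [E [T [F [P lit]]]] ** [T [F [P ( [E [T [F [P lit]]]] )]]]] ** [T [F [P lit] % [F [P lit] % [F [P lit]]]]]]

6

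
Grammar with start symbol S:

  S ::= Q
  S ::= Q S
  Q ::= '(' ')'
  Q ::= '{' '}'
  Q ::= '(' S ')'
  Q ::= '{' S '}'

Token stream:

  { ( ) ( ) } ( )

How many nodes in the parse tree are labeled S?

[S [Q { [S [Q ( )] [S [Q ( )]]] }] [S [Q ( )]]]

4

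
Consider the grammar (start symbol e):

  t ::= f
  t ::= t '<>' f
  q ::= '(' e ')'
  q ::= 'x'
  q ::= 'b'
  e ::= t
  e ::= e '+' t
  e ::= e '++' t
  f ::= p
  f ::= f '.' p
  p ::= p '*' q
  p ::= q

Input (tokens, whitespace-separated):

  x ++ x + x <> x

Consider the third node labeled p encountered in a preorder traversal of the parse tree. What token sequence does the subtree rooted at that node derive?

x

[e [e [e [t [f [p [q x]]]]] ++ [t [f [p [q x]]]]] + [t [t [f [p [q x]]]] <> [f [p [q x]]]]]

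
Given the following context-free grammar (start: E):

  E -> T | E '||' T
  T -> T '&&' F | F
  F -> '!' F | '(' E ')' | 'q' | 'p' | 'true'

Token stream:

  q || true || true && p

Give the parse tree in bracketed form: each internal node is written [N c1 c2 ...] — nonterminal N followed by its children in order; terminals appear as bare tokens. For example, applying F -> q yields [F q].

E
E || T
E || T || T
T || T || T
F || T || T
q || T || T
q || F || T
q || true || T
q || true || T && F
q || true || F && F
q || true || true && F
q || true || true && p

[E [E [E [T [F q]]] || [T [F true]]] || [T [T [F true]] && [F p]]]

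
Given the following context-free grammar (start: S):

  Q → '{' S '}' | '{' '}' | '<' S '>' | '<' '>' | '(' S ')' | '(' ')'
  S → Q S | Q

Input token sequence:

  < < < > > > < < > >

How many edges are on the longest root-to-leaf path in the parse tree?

[S [Q < [S [Q < [S [Q < >]] >]] >] [S [Q < [S [Q < >]] >]]]

6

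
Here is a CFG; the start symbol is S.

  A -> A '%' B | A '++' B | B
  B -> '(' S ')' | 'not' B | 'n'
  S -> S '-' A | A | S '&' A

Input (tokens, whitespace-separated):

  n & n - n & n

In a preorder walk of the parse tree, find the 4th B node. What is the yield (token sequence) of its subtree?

n

[S [S [S [S [A [B n]]] & [A [B n]]] - [A [B n]]] & [A [B n]]]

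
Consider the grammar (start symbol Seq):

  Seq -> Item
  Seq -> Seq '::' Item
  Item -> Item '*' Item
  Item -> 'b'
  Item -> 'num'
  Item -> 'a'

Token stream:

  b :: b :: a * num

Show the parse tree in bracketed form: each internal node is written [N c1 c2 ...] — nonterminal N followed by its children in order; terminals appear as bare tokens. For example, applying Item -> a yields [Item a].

Seq
Seq :: Item
Seq :: Item :: Item
Item :: Item :: Item
b :: Item :: Item
b :: b :: Item
b :: b :: Item * Item
b :: b :: a * Item
b :: b :: a * num

[Seq [Seq [Seq [Item b]] :: [Item b]] :: [Item [Item a] * [Item num]]]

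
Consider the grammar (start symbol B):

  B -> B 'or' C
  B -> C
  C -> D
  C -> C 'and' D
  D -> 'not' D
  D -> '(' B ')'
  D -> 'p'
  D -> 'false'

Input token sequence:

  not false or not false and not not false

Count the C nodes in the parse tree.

[B [B [C [D not [D false]]]] or [C [C [D not [D false]]] and [D not [D not [D false]]]]]

3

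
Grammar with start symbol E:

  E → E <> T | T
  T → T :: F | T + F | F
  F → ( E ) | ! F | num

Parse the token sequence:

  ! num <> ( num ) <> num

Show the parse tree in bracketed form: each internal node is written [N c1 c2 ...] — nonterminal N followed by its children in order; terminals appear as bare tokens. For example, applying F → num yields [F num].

E
E <> T
E <> T <> T
T <> T <> T
F <> T <> T
! F <> T <> T
! num <> T <> T
! num <> F <> T
! num <> ( E ) <> T
! num <> ( T ) <> T
! num <> ( F ) <> T
! num <> ( num ) <> T
! num <> ( num ) <> F
! num <> ( num ) <> num

[E [E [E [T [F ! [F num]]]] <> [T [F ( [E [T [F num]]] )]]] <> [T [F num]]]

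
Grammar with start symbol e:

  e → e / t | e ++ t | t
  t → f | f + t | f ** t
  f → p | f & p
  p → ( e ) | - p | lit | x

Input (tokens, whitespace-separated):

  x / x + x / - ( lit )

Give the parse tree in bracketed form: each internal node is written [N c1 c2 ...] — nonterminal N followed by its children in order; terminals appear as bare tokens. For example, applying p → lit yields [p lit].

e
e / t
e / t / t
t / t / t
f / t / t
p / t / t
x / t / t
x / f + t / t
x / p + t / t
x / x + t / t
x / x + f / t
x / x + p / t
x / x + x / t
x / x + x / f
x / x + x / p
x / x + x / - p
x / x + x / - ( e )
x / x + x / - ( t )
x / x + x / - ( f )
x / x + x / - ( p )
x / x + x / - ( lit )

[e [e [e [t [f [p x]]]] / [t [f [p x]] + [t [f [p x]]]]] / [t [f [p - [p ( [e [t [f [p lit]]]] )]]]]]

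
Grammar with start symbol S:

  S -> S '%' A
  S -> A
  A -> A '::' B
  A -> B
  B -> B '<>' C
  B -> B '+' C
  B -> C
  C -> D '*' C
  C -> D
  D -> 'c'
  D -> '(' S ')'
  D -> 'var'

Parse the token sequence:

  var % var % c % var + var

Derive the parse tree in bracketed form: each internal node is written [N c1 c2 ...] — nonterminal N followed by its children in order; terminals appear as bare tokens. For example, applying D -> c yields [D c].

[S [S [S [S [A [B [C [D var]]]]] % [A [B [C [D var]]]]] % [A [B [C [D c]]]]] % [A [B [B [C [D var]]] + [C [D var]]]]]

S
S % A
S % A % A
S % A % A % A
A % A % A % A
B % A % A % A
C % A % A % A
D % A % A % A
var % A % A % A
var % B % A % A
var % C % A % A
var % D % A % A
var % var % A % A
var % var % B % A
var % var % C % A
var % var % D % A
var % var % c % A
var % var % c % B
var % var % c % B + C
var % var % c % C + C
var % var % c % D + C
var % var % c % var + C
var % var % c % var + D
var % var % c % var + var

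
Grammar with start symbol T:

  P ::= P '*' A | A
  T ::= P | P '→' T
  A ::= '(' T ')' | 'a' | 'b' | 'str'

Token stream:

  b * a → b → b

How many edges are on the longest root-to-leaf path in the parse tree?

5

[T [P [P [A b]] * [A a]] → [T [P [A b]] → [T [P [A b]]]]]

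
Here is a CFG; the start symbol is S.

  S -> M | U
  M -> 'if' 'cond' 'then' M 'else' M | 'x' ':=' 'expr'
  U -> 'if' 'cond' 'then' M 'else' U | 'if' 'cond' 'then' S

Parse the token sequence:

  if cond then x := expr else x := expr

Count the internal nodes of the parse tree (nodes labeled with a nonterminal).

[S [M if cond then [M x := expr] else [M x := expr]]]

4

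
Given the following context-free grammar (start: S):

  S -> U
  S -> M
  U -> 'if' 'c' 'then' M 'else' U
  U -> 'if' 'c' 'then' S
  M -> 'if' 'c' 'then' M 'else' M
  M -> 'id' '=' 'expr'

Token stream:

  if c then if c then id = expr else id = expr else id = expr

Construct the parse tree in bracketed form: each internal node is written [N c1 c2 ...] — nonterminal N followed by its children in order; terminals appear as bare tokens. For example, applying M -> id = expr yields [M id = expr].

[S [M if c then [M if c then [M id = expr] else [M id = expr]] else [M id = expr]]]

S
M
if c then M else M
if c then if c then M else M else M
if c then if c then id = expr else M else M
if c then if c then id = expr else id = expr else M
if c then if c then id = expr else id = expr else id = expr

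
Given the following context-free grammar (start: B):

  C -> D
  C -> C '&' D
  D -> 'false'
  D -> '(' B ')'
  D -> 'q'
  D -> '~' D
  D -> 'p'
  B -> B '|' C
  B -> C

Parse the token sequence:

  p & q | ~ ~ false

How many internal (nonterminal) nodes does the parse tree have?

[B [B [C [C [D p]] & [D q]]] | [C [D ~ [D ~ [D false]]]]]

10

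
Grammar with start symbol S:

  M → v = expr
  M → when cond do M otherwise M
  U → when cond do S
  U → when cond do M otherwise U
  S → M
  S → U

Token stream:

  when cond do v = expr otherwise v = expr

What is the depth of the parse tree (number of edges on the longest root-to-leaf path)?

3

[S [M when cond do [M v = expr] otherwise [M v = expr]]]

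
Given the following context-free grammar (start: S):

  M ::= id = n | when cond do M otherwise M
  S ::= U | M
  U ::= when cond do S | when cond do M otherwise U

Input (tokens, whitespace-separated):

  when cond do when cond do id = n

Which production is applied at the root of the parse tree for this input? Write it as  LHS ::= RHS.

S ::= U

[S [U when cond do [S [U when cond do [S [M id = n]]]]]]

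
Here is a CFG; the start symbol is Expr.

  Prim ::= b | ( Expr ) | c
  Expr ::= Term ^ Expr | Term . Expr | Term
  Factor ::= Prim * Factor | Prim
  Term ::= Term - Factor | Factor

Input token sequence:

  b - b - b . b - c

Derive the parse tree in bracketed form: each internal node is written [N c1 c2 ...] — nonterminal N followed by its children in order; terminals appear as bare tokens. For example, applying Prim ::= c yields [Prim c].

Expr
Term . Expr
Term - Factor . Expr
Term - Factor - Factor . Expr
Factor - Factor - Factor . Expr
Prim - Factor - Factor . Expr
b - Factor - Factor . Expr
b - Prim - Factor . Expr
b - b - Factor . Expr
b - b - Prim . Expr
b - b - b . Expr
b - b - b . Term
b - b - b . Term - Factor
b - b - b . Factor - Factor
b - b - b . Prim - Factor
b - b - b . b - Factor
b - b - b . b - Prim
b - b - b . b - c

[Expr [Term [Term [Term [Factor [Prim b]]] - [Factor [Prim b]]] - [Factor [Prim b]]] . [Expr [Term [Term [Factor [Prim b]]] - [Factor [Prim c]]]]]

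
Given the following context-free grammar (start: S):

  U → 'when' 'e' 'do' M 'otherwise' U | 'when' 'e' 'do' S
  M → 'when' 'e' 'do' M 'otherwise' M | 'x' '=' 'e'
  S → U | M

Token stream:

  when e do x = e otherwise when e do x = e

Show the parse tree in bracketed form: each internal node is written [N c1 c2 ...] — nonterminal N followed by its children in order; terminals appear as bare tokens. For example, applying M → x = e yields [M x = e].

[S [U when e do [M x = e] otherwise [U when e do [S [M x = e]]]]]

S
U
when e do M otherwise U
when e do x = e otherwise U
when e do x = e otherwise when e do S
when e do x = e otherwise when e do M
when e do x = e otherwise when e do x = e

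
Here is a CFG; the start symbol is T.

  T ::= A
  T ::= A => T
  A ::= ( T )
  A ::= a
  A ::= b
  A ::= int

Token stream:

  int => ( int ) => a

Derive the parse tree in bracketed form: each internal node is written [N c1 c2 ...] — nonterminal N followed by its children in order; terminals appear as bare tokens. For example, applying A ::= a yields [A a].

[T [A int] => [T [A ( [T [A int]] )] => [T [A a]]]]

T
A => T
int => T
int => A => T
int => ( T ) => T
int => ( A ) => T
int => ( int ) => T
int => ( int ) => A
int => ( int ) => a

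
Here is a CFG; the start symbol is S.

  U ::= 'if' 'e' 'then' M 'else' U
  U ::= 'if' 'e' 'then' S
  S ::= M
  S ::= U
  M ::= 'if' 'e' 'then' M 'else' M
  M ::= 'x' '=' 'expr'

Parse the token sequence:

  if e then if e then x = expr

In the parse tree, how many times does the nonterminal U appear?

[S [U if e then [S [U if e then [S [M x = expr]]]]]]

2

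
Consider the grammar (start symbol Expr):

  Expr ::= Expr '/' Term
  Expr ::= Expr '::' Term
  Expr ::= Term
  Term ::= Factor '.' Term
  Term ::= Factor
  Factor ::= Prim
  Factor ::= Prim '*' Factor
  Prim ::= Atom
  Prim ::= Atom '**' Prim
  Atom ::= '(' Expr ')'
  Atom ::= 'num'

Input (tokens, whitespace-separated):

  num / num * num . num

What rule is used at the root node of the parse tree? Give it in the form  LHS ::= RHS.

Expr ::= Expr '/' Term

[Expr [Expr [Term [Factor [Prim [Atom num]]]]] / [Term [Factor [Prim [Atom num]] * [Factor [Prim [Atom num]]]] . [Term [Factor [Prim [Atom num]]]]]]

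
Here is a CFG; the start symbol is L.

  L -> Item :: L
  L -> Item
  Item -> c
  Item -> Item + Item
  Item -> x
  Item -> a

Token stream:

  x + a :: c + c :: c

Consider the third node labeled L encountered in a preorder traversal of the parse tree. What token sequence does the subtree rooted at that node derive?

c

[L [Item [Item x] + [Item a]] :: [L [Item [Item c] + [Item c]] :: [L [Item c]]]]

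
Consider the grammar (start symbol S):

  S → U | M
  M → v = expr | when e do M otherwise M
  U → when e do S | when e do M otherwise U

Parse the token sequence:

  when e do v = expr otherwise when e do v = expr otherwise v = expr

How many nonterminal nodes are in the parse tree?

6

[S [M when e do [M v = expr] otherwise [M when e do [M v = expr] otherwise [M v = expr]]]]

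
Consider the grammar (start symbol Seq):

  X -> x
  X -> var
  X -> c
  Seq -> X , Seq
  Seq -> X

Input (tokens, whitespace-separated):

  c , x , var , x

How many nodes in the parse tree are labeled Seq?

[Seq [X c] , [Seq [X x] , [Seq [X var] , [Seq [X x]]]]]

4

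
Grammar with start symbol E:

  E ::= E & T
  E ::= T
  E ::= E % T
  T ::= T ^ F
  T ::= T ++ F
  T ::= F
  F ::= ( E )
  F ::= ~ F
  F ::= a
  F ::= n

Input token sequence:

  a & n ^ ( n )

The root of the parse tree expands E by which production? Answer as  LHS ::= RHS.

E ::= E & T

[E [E [T [F a]]] & [T [T [F n]] ^ [F ( [E [T [F n]]] )]]]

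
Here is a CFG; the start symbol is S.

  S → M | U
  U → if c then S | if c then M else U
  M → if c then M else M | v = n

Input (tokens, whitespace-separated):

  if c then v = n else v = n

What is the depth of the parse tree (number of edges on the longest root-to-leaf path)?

3

[S [M if c then [M v = n] else [M v = n]]]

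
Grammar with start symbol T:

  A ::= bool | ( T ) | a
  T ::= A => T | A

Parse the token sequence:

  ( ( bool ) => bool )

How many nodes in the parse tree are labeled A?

[T [A ( [T [A ( [T [A bool]] )] => [T [A bool]]] )]]

4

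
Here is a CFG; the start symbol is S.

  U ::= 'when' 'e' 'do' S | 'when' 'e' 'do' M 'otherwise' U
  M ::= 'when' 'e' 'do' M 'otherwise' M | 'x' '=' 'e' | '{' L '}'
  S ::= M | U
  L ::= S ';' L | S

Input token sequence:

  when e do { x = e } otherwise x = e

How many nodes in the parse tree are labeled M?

4

[S [M when e do [M { [L [S [M x = e]]] }] otherwise [M x = e]]]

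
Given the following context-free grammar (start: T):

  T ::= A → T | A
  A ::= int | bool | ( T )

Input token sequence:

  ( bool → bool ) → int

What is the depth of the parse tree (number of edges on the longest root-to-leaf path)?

[T [A ( [T [A bool] → [T [A bool]]] )] → [T [A int]]]

5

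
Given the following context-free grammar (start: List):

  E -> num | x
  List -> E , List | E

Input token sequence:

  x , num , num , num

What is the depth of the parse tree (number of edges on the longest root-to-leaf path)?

5

[List [E x] , [List [E num] , [List [E num] , [List [E num]]]]]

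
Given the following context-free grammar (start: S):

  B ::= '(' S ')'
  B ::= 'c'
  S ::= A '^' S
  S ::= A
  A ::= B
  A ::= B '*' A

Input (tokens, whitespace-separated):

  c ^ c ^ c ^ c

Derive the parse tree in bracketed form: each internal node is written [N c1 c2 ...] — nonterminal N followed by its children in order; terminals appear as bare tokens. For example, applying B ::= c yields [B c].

[S [A [B c]] ^ [S [A [B c]] ^ [S [A [B c]] ^ [S [A [B c]]]]]]

S
A ^ S
B ^ S
c ^ S
c ^ A ^ S
c ^ B ^ S
c ^ c ^ S
c ^ c ^ A ^ S
c ^ c ^ B ^ S
c ^ c ^ c ^ S
c ^ c ^ c ^ A
c ^ c ^ c ^ B
c ^ c ^ c ^ c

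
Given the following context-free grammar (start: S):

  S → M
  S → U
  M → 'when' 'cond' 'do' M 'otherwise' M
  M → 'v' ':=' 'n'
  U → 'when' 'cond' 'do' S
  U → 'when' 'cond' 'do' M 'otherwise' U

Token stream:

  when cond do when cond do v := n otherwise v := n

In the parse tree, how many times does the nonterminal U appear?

[S [U when cond do [S [M when cond do [M v := n] otherwise [M v := n]]]]]

1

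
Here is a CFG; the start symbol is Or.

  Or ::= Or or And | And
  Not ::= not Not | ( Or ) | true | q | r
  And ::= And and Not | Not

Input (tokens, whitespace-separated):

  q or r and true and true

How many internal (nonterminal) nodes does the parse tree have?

[Or [Or [And [Not q]]] or [And [And [And [Not r]] and [Not true]] and [Not true]]]

10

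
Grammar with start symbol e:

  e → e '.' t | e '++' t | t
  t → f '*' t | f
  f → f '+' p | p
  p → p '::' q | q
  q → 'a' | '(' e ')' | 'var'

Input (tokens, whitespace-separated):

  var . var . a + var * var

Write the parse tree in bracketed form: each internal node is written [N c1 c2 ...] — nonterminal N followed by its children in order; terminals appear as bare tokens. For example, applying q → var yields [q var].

e
e . t
e . t . t
t . t . t
f . t . t
p . t . t
q . t . t
var . t . t
var . f . t
var . p . t
var . q . t
var . var . t
var . var . f * t
var . var . f + p * t
var . var . p + p * t
var . var . q + p * t
var . var . a + p * t
var . var . a + q * t
var . var . a + var * t
var . var . a + var * f
var . var . a + var * p
var . var . a + var * q
var . var . a + var * var

[e [e [e [t [f [p [q var]]]]] . [t [f [p [q var]]]]] . [t [f [f [p [q a]]] + [p [q var]]] * [t [f [p [q var]]]]]]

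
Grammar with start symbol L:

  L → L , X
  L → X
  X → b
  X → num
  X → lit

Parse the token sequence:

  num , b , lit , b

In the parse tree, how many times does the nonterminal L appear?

4

[L [L [L [L [X num]] , [X b]] , [X lit]] , [X b]]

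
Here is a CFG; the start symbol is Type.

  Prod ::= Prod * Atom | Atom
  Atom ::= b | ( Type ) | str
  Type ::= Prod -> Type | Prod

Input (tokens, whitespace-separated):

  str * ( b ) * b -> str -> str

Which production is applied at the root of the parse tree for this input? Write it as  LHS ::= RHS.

Type ::= Prod -> Type

[Type [Prod [Prod [Prod [Atom str]] * [Atom ( [Type [Prod [Atom b]]] )]] * [Atom b]] -> [Type [Prod [Atom str]] -> [Type [Prod [Atom str]]]]]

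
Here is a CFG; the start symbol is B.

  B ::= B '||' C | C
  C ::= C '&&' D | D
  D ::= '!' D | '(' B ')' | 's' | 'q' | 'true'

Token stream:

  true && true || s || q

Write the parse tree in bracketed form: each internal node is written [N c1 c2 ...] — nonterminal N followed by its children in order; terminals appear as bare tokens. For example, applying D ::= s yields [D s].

B
B || C
B || C || C
C || C || C
C && D || C || C
D && D || C || C
true && D || C || C
true && true || C || C
true && true || D || C
true && true || s || C
true && true || s || D
true && true || s || q

[B [B [B [C [C [D true]] && [D true]]] || [C [D s]]] || [C [D q]]]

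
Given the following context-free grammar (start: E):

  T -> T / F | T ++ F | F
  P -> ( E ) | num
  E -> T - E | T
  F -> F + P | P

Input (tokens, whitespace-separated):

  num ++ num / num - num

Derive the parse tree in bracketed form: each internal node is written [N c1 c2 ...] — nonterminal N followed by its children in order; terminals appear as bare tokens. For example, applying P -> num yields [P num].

E
T - E
T / F - E
T ++ F / F - E
F ++ F / F - E
P ++ F / F - E
num ++ F / F - E
num ++ P / F - E
num ++ num / F - E
num ++ num / P - E
num ++ num / num - E
num ++ num / num - T
num ++ num / num - F
num ++ num / num - P
num ++ num / num - num

[E [T [T [T [F [P num]]] ++ [F [P num]]] / [F [P num]]] - [E [T [F [P num]]]]]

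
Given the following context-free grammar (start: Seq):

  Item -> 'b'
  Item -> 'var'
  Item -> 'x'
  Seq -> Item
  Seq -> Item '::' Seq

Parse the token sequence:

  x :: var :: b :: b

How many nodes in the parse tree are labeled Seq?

4

[Seq [Item x] :: [Seq [Item var] :: [Seq [Item b] :: [Seq [Item b]]]]]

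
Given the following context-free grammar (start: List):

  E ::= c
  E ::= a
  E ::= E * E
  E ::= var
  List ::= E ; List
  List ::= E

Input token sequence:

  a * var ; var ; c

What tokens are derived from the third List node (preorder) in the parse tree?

[List [E [E a] * [E var]] ; [List [E var] ; [List [E c]]]]

c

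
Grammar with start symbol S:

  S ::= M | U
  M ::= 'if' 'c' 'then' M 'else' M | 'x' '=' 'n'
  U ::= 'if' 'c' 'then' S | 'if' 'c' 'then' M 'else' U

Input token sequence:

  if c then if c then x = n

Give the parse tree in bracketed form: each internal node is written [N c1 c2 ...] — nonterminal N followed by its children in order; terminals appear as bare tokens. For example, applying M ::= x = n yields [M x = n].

S
U
if c then S
if c then U
if c then if c then S
if c then if c then M
if c then if c then x = n

[S [U if c then [S [U if c then [S [M x = n]]]]]]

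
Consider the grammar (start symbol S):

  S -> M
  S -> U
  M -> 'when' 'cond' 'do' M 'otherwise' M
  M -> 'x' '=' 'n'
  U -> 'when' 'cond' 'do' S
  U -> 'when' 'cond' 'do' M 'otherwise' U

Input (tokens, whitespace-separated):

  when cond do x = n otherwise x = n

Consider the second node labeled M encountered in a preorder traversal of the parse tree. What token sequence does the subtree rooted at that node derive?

[S [M when cond do [M x = n] otherwise [M x = n]]]

x = n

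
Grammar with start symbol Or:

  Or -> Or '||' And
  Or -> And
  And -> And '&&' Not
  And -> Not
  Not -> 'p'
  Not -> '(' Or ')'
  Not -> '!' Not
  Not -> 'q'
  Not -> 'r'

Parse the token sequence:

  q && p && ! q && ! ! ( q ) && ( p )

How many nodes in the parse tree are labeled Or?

3

[Or [And [And [And [And [And [Not q]] && [Not p]] && [Not ! [Not q]]] && [Not ! [Not ! [Not ( [Or [And [Not q]]] )]]]] && [Not ( [Or [And [Not p]]] )]]]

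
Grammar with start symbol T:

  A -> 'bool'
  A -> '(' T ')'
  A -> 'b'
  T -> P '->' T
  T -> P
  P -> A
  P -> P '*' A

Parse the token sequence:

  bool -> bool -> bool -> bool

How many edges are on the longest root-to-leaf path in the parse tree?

[T [P [A bool]] -> [T [P [A bool]] -> [T [P [A bool]] -> [T [P [A bool]]]]]]

6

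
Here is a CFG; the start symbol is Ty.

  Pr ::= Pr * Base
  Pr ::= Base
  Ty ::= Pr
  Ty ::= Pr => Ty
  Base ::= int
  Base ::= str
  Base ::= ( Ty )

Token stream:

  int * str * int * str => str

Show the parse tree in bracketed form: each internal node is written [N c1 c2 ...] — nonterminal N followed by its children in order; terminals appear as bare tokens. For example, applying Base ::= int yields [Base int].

Ty
Pr => Ty
Pr * Base => Ty
Pr * Base * Base => Ty
Pr * Base * Base * Base => Ty
Base * Base * Base * Base => Ty
int * Base * Base * Base => Ty
int * str * Base * Base => Ty
int * str * int * Base => Ty
int * str * int * str => Ty
int * str * int * str => Pr
int * str * int * str => Base
int * str * int * str => str

[Ty [Pr [Pr [Pr [Pr [Base int]] * [Base str]] * [Base int]] * [Base str]] => [Ty [Pr [Base str]]]]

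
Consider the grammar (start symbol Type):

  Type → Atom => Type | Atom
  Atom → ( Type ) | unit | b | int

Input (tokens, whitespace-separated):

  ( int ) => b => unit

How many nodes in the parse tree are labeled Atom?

4

[Type [Atom ( [Type [Atom int]] )] => [Type [Atom b] => [Type [Atom unit]]]]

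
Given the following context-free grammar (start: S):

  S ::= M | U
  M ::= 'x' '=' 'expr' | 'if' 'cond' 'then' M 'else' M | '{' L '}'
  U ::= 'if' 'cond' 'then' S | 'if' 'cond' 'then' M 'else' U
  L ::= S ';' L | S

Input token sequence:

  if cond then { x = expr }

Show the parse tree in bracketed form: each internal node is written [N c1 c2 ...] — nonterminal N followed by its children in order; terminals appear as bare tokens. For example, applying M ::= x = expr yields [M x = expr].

S
U
if cond then S
if cond then M
if cond then { L }
if cond then { S }
if cond then { M }
if cond then { x = expr }

[S [U if cond then [S [M { [L [S [M x = expr]]] }]]]]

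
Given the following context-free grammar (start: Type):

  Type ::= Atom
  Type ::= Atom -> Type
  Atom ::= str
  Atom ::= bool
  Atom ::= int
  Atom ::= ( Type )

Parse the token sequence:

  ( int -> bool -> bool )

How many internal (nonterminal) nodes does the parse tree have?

8

[Type [Atom ( [Type [Atom int] -> [Type [Atom bool] -> [Type [Atom bool]]]] )]]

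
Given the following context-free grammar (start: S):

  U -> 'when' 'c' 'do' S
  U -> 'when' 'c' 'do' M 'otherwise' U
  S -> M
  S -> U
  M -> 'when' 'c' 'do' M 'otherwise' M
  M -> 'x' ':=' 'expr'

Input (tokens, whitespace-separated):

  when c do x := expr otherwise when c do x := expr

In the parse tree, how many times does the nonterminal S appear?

[S [U when c do [M x := expr] otherwise [U when c do [S [M x := expr]]]]]

2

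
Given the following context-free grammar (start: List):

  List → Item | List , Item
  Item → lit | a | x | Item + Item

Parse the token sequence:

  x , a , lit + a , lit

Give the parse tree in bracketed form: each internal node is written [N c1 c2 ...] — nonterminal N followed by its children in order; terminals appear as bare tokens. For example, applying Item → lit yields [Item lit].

[List [List [List [List [Item x]] , [Item a]] , [Item [Item lit] + [Item a]]] , [Item lit]]

List
List , Item
List , Item , Item
List , Item , Item , Item
Item , Item , Item , Item
x , Item , Item , Item
x , a , Item , Item
x , a , Item + Item , Item
x , a , lit + Item , Item
x , a , lit + a , Item
x , a , lit + a , lit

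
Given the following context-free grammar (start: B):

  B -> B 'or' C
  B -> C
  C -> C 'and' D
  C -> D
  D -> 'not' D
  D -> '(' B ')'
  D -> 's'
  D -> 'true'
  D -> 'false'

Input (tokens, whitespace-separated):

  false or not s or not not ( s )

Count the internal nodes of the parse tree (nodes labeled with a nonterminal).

15

[B [B [B [C [D false]]] or [C [D not [D s]]]] or [C [D not [D not [D ( [B [C [D s]]] )]]]]]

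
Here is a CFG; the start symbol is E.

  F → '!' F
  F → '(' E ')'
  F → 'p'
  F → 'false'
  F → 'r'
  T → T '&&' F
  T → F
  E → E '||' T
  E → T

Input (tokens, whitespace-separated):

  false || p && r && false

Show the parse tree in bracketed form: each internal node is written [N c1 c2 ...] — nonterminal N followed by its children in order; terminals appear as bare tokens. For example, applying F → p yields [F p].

[E [E [T [F false]]] || [T [T [T [F p]] && [F r]] && [F false]]]

E
E || T
T || T
F || T
false || T
false || T && F
false || T && F && F
false || F && F && F
false || p && F && F
false || p && r && F
false || p && r && false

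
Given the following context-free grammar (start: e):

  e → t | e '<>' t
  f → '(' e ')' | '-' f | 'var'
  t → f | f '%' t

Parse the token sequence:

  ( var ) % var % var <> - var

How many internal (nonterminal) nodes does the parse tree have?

[e [e [t [f ( [e [t [f var]]] )] % [t [f var] % [t [f var]]]]] <> [t [f - [f var]]]]

14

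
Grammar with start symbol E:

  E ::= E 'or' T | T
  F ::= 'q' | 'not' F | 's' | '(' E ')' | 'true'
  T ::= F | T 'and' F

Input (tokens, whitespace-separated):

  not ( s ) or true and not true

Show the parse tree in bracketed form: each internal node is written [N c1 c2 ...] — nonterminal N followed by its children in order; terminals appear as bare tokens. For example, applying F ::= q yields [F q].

E
E or T
T or T
F or T
not F or T
not ( E ) or T
not ( T ) or T
not ( F ) or T
not ( s ) or T
not ( s ) or T and F
not ( s ) or F and F
not ( s ) or true and F
not ( s ) or true and not F
not ( s ) or true and not true

[E [E [T [F not [F ( [E [T [F s]]] )]]]] or [T [T [F true]] and [F not [F true]]]]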